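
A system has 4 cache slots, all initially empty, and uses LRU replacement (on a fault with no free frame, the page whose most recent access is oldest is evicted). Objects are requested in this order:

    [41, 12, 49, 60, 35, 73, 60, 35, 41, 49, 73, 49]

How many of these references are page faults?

41 → miss, frames {41}
12 → miss, frames {41,12}
49 → miss, frames {41,12,49}
60 → miss, frames {41,12,49,60}
35 → miss, evict 41, frames {12,49,60,35}
73 → miss, evict 12, frames {49,60,35,73}
60 → hit
35 → hit
41 → miss, evict 49, frames {73,60,35,41}
49 → miss, evict 73, frames {60,35,41,49}
73 → miss, evict 60, frames {35,41,49,73}
49 → hit
Page faults: 9.

9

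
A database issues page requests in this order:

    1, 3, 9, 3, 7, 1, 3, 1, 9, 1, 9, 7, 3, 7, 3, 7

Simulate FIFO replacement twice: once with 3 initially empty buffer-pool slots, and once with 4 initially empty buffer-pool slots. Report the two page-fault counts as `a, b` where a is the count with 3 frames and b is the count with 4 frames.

3 frames: F F F . F F F . F . . F . . . . → 8 faults.
4 frames: F F F . F . . . . . . . . . . . → 4 faults.
4 < 8: adding a frame reduced faults, as is typical.

8, 4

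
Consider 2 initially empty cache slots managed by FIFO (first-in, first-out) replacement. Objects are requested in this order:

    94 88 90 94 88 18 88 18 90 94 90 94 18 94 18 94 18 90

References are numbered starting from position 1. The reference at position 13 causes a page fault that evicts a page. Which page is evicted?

90

pos 1: 94 → fault, frames [94]
pos 2: 88 → fault, frames [94, 88]
pos 3: 90 → fault, evict 94, frames [88, 90]
pos 4: 94 → fault, evict 88, frames [90, 94]
pos 5: 88 → fault, evict 90, frames [94, 88]
pos 6: 18 → fault, evict 94, frames [88, 18]
pos 7: 88 → hit
pos 8: 18 → hit
pos 9: 90 → fault, evict 88, frames [18, 90]
pos 10: 94 → fault, evict 18, frames [90, 94]
pos 11: 90 → hit
pos 12: 94 → hit
pos 13: 18 → fault, evict 90, frames [94, 18]
At position 13, page 90 is evicted.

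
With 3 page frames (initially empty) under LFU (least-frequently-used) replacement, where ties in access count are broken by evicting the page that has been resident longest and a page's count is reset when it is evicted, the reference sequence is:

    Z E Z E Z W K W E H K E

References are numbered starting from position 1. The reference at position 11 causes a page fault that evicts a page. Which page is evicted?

H

pos 1: Z -> fault, frames {Z}
pos 2: E -> fault, frames {Z,E}
pos 3: Z -> hit
pos 4: E -> hit
pos 5: Z -> hit
pos 6: W -> fault, frames {Z,E,W}
pos 7: K -> fault, evict W, frames {Z,E,K}
pos 8: W -> fault, evict K, frames {Z,E,W}
pos 9: E -> hit
pos 10: H -> fault, evict W, frames {Z,E,H}
pos 11: K -> fault, evict H, frames {Z,E,K}
At position 11, page H is evicted.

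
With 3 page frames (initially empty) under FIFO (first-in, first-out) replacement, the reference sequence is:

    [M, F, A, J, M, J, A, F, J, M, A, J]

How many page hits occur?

M → miss, frames (M)
F → miss, frames (M F)
A → miss, frames (M F A)
J → miss, evict M, frames (F A J)
M → miss, evict F, frames (A J M)
J → hit
A → hit
F → miss, evict A, frames (J M F)
J → hit
M → hit
A → miss, evict J, frames (M F A)
J → miss, evict M, frames (F A J)
Hits: 4.

4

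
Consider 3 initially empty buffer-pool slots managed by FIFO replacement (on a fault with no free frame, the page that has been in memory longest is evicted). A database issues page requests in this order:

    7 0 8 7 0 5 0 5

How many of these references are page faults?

7 → fault, frames {7}
0 → fault, frames {7,0}
8 → fault, frames {7,0,8}
7 → hit
0 → hit
5 → fault, evict 7, frames {0,8,5}
0 → hit
5 → hit
Page faults: 4.

4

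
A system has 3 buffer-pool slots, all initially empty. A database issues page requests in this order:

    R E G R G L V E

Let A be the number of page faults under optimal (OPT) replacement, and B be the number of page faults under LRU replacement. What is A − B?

-1

Under OPT: F F F . . F F . → 5 faults.
Under LRU: F F F . . F F F → 6 faults.
A − B = 5 − 6 = -1.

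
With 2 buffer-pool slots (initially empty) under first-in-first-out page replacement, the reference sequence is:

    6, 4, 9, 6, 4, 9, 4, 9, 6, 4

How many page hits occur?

2

6 → miss, frames {6}
4 → miss, frames {6,4}
9 → miss, evict 6, frames {4,9}
6 → miss, evict 4, frames {9,6}
4 → miss, evict 9, frames {6,4}
9 → miss, evict 6, frames {4,9}
4 → hit
9 → hit
6 → miss, evict 4, frames {9,6}
4 → miss, evict 9, frames {6,4}
Hits: 2.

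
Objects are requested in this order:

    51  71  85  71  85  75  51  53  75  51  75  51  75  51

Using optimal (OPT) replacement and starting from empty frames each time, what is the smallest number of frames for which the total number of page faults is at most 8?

f=1: 14 faults
f=2: 7 faults
f=3: 5 faults
f=4: 5 faults
f=5: 5 faults
Smallest f with faults ≤ 8 is 2.

2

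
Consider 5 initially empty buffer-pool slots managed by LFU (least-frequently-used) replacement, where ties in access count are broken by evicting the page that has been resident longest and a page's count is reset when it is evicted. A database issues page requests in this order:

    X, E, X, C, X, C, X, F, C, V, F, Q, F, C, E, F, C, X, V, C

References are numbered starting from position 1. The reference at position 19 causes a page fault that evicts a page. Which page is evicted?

pos 1: X -> miss, frames [X]
pos 2: E -> miss, frames [X, E]
pos 3: X -> hit
pos 4: C -> miss, frames [X, E, C]
pos 5: X -> hit
pos 6: C -> hit
pos 7: X -> hit
pos 8: F -> miss, frames [X, E, C, F]
pos 9: C -> hit
pos 10: V -> miss, frames [X, E, C, F, V]
pos 11: F -> hit
pos 12: Q -> miss, evict E, frames [X, C, F, V, Q]
pos 13: F -> hit
pos 14: C -> hit
pos 15: E -> miss, evict V, frames [X, C, F, Q, E]
pos 16: F -> hit
pos 17: C -> hit
pos 18: X -> hit
pos 19: V -> miss, evict Q, frames [X, C, F, E, V]
At position 19, page Q is evicted.

Q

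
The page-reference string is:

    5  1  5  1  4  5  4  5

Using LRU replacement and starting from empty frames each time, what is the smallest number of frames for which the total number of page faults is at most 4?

2

f=1: 8 faults
f=2: 4 faults
f=3: 3 faults
Smallest f with faults ≤ 4 is 2.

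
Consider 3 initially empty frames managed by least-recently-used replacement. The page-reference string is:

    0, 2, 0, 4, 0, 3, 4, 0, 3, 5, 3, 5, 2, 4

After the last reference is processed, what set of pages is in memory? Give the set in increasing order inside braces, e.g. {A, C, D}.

{2, 4, 5}

0 -> fault, frames {0}
2 -> fault, frames {0,2}
0 -> hit
4 -> fault, frames {2,0,4}
0 -> hit
3 -> fault, evict 2, frames {4,0,3}
4 -> hit
0 -> hit
3 -> hit
5 -> fault, evict 4, frames {0,3,5}
3 -> hit
5 -> hit
2 -> fault, evict 0, frames {3,5,2}
4 -> fault, evict 3, frames {5,2,4}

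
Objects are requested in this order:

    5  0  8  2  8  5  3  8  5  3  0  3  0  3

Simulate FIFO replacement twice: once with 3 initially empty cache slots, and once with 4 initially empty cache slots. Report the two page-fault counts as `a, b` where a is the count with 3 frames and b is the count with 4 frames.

8, 7

3 frames: F F F F . F F F . . F . . . → 8 faults.
4 frames: F F F F . . F . F . F . . . → 7 faults.
7 < 8: adding a frame reduced faults, as is typical.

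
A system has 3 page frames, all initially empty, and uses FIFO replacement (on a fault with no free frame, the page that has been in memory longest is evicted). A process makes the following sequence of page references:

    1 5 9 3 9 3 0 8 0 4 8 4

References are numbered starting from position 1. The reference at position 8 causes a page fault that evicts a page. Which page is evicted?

9

pos 1: 1: fault, frames (1)
pos 2: 5: fault, frames (1 5)
pos 3: 9: fault, frames (1 5 9)
pos 4: 3: fault, evict 1, frames (5 9 3)
pos 5: 9: hit
pos 6: 3: hit
pos 7: 0: fault, evict 5, frames (9 3 0)
pos 8: 8: fault, evict 9, frames (3 0 8)
At position 8, page 9 is evicted.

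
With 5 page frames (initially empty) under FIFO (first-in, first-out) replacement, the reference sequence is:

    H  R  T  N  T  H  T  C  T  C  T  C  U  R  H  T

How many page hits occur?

H -> miss, frames (H)
R -> miss, frames (H R)
T -> miss, frames (H R T)
N -> miss, frames (H R T N)
T -> hit
H -> hit
T -> hit
C -> miss, frames (H R T N C)
T -> hit
C -> hit
T -> hit
C -> hit
U -> miss, evict H, frames (R T N C U)
R -> hit
H -> miss, evict R, frames (T N C U H)
T -> hit
Hits: 9.

9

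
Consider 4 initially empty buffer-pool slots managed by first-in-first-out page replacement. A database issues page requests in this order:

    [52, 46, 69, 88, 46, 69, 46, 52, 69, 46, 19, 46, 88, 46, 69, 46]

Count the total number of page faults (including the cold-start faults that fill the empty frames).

52 -> fault, frames [52]
46 -> fault, frames [52, 46]
69 -> fault, frames [52, 46, 69]
88 -> fault, frames [52, 46, 69, 88]
46 -> hit
69 -> hit
46 -> hit
52 -> hit
69 -> hit
46 -> hit
19 -> fault, evict 52, frames [46, 69, 88, 19]
46 -> hit
88 -> hit
46 -> hit
69 -> hit
46 -> hit
Page faults: 5.

5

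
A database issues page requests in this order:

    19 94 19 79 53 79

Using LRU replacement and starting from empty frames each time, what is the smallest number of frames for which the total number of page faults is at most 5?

2

f=1: 6 faults
f=2: 4 faults
f=3: 4 faults
f=4: 4 faults
Smallest f with faults ≤ 5 is 2.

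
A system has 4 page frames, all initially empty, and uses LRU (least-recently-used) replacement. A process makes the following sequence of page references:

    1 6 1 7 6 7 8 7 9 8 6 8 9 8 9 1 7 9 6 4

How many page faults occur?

1 -> miss, frames {1}
6 -> miss, frames {1,6}
1 -> hit
7 -> miss, frames {6,1,7}
6 -> hit
7 -> hit
8 -> miss, frames {1,6,7,8}
7 -> hit
9 -> miss, evict 1, frames {6,8,7,9}
8 -> hit
6 -> hit
8 -> hit
9 -> hit
8 -> hit
9 -> hit
1 -> miss, evict 7, frames {6,8,9,1}
7 -> miss, evict 6, frames {8,9,1,7}
9 -> hit
6 -> miss, evict 8, frames {1,7,9,6}
4 -> miss, evict 1, frames {7,9,6,4}
Page faults: 9.

9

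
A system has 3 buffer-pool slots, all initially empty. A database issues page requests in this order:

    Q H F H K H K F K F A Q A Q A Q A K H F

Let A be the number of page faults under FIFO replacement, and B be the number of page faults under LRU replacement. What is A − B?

-1

Under FIFO: F F F . F . . . . . F F . . . . . . F F → 8 faults.
Under LRU: F F F . F . . . . . F F . . . . . F F F → 9 faults.
A − B = 8 − 9 = -1.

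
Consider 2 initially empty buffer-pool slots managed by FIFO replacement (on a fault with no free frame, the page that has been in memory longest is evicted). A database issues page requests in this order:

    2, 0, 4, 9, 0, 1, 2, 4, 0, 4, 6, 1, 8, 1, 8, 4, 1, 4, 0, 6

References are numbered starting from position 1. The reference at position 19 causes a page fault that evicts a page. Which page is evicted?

pos 1: 2 -> fault, frames [2]
pos 2: 0 -> fault, frames [2, 0]
pos 3: 4 -> fault, evict 2, frames [0, 4]
pos 4: 9 -> fault, evict 0, frames [4, 9]
pos 5: 0 -> fault, evict 4, frames [9, 0]
pos 6: 1 -> fault, evict 9, frames [0, 1]
pos 7: 2 -> fault, evict 0, frames [1, 2]
pos 8: 4 -> fault, evict 1, frames [2, 4]
pos 9: 0 -> fault, evict 2, frames [4, 0]
pos 10: 4 -> hit
pos 11: 6 -> fault, evict 4, frames [0, 6]
pos 12: 1 -> fault, evict 0, frames [6, 1]
pos 13: 8 -> fault, evict 6, frames [1, 8]
pos 14: 1 -> hit
pos 15: 8 -> hit
pos 16: 4 -> fault, evict 1, frames [8, 4]
pos 17: 1 -> fault, evict 8, frames [4, 1]
pos 18: 4 -> hit
pos 19: 0 -> fault, evict 4, frames [1, 0]
At position 19, page 4 is evicted.

4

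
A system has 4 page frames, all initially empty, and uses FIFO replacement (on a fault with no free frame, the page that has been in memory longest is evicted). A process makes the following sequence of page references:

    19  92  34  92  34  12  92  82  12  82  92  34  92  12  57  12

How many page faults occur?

19 -> miss, frames {19}
92 -> miss, frames {19,92}
34 -> miss, frames {19,92,34}
92 -> hit
34 -> hit
12 -> miss, frames {19,92,34,12}
92 -> hit
82 -> miss, evict 19, frames {92,34,12,82}
12 -> hit
82 -> hit
92 -> hit
34 -> hit
92 -> hit
12 -> hit
57 -> miss, evict 92, frames {34,12,82,57}
12 -> hit
Page faults: 6.

6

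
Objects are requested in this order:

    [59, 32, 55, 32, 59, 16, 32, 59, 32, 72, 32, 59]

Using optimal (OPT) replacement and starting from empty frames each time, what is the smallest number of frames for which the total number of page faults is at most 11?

f=1: 12 faults
f=2: 8 faults
f=3: 5 faults
f=4: 5 faults
f=5: 5 faults
Smallest f with faults ≤ 11 is 2.

2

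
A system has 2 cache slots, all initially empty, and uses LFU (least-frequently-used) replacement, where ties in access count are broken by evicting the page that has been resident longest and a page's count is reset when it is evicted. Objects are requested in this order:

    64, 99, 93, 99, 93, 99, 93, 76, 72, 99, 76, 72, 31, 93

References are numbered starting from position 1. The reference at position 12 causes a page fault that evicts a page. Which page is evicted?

pos 1: 64 → fault, frames {64}
pos 2: 99 → fault, frames {64,99}
pos 3: 93 → fault, evict 64, frames {99,93}
pos 4: 99 → hit
pos 5: 93 → hit
pos 6: 99 → hit
pos 7: 93 → hit
pos 8: 76 → fault, evict 99, frames {93,76}
pos 9: 72 → fault, evict 76, frames {93,72}
pos 10: 99 → fault, evict 72, frames {93,99}
pos 11: 76 → fault, evict 99, frames {93,76}
pos 12: 72 → fault, evict 76, frames {93,72}
At position 12, page 76 is evicted.

76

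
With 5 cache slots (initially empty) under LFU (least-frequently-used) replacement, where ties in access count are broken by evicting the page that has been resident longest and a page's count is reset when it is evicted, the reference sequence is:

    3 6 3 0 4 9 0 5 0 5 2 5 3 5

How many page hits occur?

3 → fault, frames {3}
6 → fault, frames {3,6}
3 → hit
0 → fault, frames {3,6,0}
4 → fault, frames {3,6,0,4}
9 → fault, frames {3,6,0,4,9}
0 → hit
5 → fault, evict 6, frames {3,0,4,9,5}
0 → hit
5 → hit
2 → fault, evict 4, frames {3,0,9,5,2}
5 → hit
3 → hit
5 → hit
Hits: 7.

7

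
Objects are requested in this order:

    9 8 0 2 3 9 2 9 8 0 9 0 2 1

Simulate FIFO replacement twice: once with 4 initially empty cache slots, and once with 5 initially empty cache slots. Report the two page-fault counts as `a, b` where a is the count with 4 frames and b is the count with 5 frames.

10, 6

4 frames: F F F F F F . . F F . . F F → 10 faults.
5 frames: F F F F F . . . . . . . . F → 6 faults.
6 < 10: adding a frame reduced faults, as is typical.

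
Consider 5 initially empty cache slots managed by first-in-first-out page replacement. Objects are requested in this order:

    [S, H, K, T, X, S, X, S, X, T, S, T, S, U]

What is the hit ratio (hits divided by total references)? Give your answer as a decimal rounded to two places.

0.57

S: miss, frames [S]
H: miss, frames [S, H]
K: miss, frames [S, H, K]
T: miss, frames [S, H, K, T]
X: miss, frames [S, H, K, T, X]
S: hit
X: hit
S: hit
X: hit
T: hit
S: hit
T: hit
S: hit
U: miss, evict S, frames [H, K, T, X, U]
Hits: 8 of 14 references → 8/14 = 0.5714.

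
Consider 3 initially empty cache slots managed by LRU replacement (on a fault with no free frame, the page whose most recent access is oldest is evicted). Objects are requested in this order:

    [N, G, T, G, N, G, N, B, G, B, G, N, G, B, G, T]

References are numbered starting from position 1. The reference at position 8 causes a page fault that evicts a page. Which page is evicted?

pos 1: N → fault, frames {N}
pos 2: G → fault, frames {N,G}
pos 3: T → fault, frames {N,G,T}
pos 4: G → hit
pos 5: N → hit
pos 6: G → hit
pos 7: N → hit
pos 8: B → fault, evict T, frames {G,N,B}
At position 8, page T is evicted.

T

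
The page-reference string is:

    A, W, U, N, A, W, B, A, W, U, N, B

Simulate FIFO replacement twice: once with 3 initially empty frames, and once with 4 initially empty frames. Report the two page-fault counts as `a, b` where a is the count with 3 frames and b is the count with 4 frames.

3 frames: F F F F F F F . . F F . → 9 faults.
4 frames: F F F F . . F F F F F F → 10 faults.
10 > 9: adding a frame increased faults — Belady's anomaly.

9, 10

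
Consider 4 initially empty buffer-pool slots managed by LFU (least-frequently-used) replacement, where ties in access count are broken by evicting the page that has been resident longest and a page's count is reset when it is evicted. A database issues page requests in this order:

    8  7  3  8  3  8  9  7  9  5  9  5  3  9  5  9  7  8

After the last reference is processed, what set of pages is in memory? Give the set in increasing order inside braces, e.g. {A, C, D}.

{3, 5, 8, 9}

8 → miss, frames (8)
7 → miss, frames (8 7)
3 → miss, frames (8 7 3)
8 → hit
3 → hit
8 → hit
9 → miss, frames (8 7 3 9)
7 → hit
9 → hit
5 → miss, evict 7, frames (8 3 9 5)
9 → hit
5 → hit
3 → hit
9 → hit
5 → hit
9 → hit
7 → miss, evict 8, frames (3 9 5 7)
8 → miss, evict 7, frames (3 9 5 8)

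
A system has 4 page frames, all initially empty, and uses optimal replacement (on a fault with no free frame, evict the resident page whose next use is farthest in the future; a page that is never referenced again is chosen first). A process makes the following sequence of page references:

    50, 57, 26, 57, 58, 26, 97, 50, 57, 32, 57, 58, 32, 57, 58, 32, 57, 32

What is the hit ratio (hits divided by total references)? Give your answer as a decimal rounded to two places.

50 → miss, frames (50)
57 → miss, frames (50 57)
26 → miss, frames (50 57 26)
57 → hit
58 → miss, frames (50 57 26 58)
26 → hit
97 → miss, evict 26, frames (50 57 58 97)
50 → hit
57 → hit
32 → miss, evict 97, frames (50 57 58 32)
57 → hit
58 → hit
32 → hit
57 → hit
58 → hit
32 → hit
57 → hit
32 → hit
Hits: 12 of 18 references → 12/18 = 0.6667.

0.67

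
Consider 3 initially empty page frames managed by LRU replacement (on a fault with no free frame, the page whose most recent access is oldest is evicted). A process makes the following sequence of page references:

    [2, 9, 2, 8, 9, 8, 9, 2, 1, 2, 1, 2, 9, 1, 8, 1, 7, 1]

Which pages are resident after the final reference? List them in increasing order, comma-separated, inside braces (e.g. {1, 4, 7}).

2: fault, frames (2)
9: fault, frames (2 9)
2: hit
8: fault, frames (9 2 8)
9: hit
8: hit
9: hit
2: hit
1: fault, evict 8, frames (9 2 1)
2: hit
1: hit
2: hit
9: hit
1: hit
8: fault, evict 2, frames (9 1 8)
1: hit
7: fault, evict 9, frames (8 1 7)
1: hit

{1, 7, 8}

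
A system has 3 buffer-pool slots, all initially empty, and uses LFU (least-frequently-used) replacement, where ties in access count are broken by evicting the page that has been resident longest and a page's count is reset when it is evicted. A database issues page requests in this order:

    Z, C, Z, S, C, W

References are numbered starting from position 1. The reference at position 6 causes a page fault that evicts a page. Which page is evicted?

S

pos 1: Z -> fault, frames [Z]
pos 2: C -> fault, frames [Z, C]
pos 3: Z -> hit
pos 4: S -> fault, frames [Z, C, S]
pos 5: C -> hit
pos 6: W -> fault, evict S, frames [Z, C, W]
At position 6, page S is evicted.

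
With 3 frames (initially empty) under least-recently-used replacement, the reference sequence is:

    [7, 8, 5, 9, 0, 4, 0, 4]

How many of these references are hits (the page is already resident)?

2

7 → fault, frames {7}
8 → fault, frames {7,8}
5 → fault, frames {7,8,5}
9 → fault, evict 7, frames {8,5,9}
0 → fault, evict 8, frames {5,9,0}
4 → fault, evict 5, frames {9,0,4}
0 → hit
4 → hit
Hits: 2.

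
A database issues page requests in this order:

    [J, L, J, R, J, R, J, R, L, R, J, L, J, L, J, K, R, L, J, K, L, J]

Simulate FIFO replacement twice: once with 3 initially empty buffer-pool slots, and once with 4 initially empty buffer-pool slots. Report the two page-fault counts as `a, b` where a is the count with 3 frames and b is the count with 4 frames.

6, 4

3 frames: F F . F . . . . . . . . . . . F . . F . F . → 6 faults.
4 frames: F F . F . . . . . . . . . . . F . . . . . . → 4 faults.
4 < 6: adding a frame reduced faults, as is typical.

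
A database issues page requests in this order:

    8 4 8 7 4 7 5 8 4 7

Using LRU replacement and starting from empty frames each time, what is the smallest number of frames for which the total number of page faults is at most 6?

4

f=1: 10 faults
f=2: 8 faults
f=3: 7 faults
f=4: 4 faults
Smallest f with faults ≤ 6 is 4.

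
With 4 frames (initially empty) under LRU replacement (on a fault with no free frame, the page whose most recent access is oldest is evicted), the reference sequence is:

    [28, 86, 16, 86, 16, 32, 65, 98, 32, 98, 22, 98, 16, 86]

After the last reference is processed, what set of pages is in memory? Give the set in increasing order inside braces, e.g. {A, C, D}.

{16, 22, 86, 98}

28 -> fault, frames [28]
86 -> fault, frames [28, 86]
16 -> fault, frames [28, 86, 16]
86 -> hit
16 -> hit
32 -> fault, frames [28, 86, 16, 32]
65 -> fault, evict 28, frames [86, 16, 32, 65]
98 -> fault, evict 86, frames [16, 32, 65, 98]
32 -> hit
98 -> hit
22 -> fault, evict 16, frames [65, 32, 98, 22]
98 -> hit
16 -> fault, evict 65, frames [32, 22, 98, 16]
86 -> fault, evict 32, frames [22, 98, 16, 86]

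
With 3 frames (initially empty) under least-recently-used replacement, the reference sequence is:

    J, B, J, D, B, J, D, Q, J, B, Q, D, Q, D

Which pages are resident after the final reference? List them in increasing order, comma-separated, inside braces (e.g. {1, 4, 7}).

{B, D, Q}

J -> fault, frames {J}
B -> fault, frames {J,B}
J -> hit
D -> fault, frames {B,J,D}
B -> hit
J -> hit
D -> hit
Q -> fault, evict B, frames {J,D,Q}
J -> hit
B -> fault, evict D, frames {Q,J,B}
Q -> hit
D -> fault, evict J, frames {B,Q,D}
Q -> hit
D -> hit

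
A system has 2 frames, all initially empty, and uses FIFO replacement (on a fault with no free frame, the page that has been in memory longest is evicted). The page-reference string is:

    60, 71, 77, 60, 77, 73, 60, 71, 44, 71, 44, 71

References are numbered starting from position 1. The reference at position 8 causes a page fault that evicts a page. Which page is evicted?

pos 1: 60 → fault, frames {60}
pos 2: 71 → fault, frames {60,71}
pos 3: 77 → fault, evict 60, frames {71,77}
pos 4: 60 → fault, evict 71, frames {77,60}
pos 5: 77 → hit
pos 6: 73 → fault, evict 77, frames {60,73}
pos 7: 60 → hit
pos 8: 71 → fault, evict 60, frames {73,71}
At position 8, page 60 is evicted.

60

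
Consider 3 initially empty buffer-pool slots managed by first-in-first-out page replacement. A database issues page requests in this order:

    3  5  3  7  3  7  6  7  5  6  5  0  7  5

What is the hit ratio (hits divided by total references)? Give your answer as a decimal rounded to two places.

3 -> miss, frames {3}
5 -> miss, frames {3,5}
3 -> hit
7 -> miss, frames {3,5,7}
3 -> hit
7 -> hit
6 -> miss, evict 3, frames {5,7,6}
7 -> hit
5 -> hit
6 -> hit
5 -> hit
0 -> miss, evict 5, frames {7,6,0}
7 -> hit
5 -> miss, evict 7, frames {6,0,5}
Hits: 8 of 14 references → 8/14 = 0.5714.

0.57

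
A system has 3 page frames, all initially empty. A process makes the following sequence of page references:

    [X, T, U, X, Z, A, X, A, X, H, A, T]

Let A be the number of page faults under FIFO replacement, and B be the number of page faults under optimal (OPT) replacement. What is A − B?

Under FIFO: F F F . F F F . . F . F → 8 faults.
Under OPT: F F F . F F . . . F . . → 6 faults.
A − B = 8 − 6 = 2.

2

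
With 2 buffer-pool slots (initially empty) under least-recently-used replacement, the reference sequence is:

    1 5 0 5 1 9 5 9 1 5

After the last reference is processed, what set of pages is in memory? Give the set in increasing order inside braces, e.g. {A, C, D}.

1 → fault, frames [1]
5 → fault, frames [1, 5]
0 → fault, evict 1, frames [5, 0]
5 → hit
1 → fault, evict 0, frames [5, 1]
9 → fault, evict 5, frames [1, 9]
5 → fault, evict 1, frames [9, 5]
9 → hit
1 → fault, evict 5, frames [9, 1]
5 → fault, evict 9, frames [1, 5]

{1, 5}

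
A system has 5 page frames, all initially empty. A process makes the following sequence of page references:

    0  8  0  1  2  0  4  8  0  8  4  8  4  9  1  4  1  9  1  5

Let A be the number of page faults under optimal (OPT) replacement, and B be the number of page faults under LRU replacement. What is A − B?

-1

Under OPT: F F . F F . F . . . . . . F . . . . . F → 7 faults.
Under LRU: F F . F F . F . . . . . . F F . . . . F → 8 faults.
A − B = 7 − 8 = -1.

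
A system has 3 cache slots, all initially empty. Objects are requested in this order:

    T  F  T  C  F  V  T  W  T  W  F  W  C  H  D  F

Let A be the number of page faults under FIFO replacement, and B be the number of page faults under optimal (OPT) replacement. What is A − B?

Under FIFO: F F . F . F F F . . F . F F F F → 11 faults.
Under OPT: F F . F . F . F . . . . F F F . → 8 faults.
A − B = 11 − 8 = 3.

3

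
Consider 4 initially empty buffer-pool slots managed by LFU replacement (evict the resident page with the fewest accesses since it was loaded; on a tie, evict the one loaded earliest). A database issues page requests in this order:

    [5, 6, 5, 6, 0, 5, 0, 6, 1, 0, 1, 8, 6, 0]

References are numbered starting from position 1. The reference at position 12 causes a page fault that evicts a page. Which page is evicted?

pos 1: 5 -> fault, frames [5]
pos 2: 6 -> fault, frames [5, 6]
pos 3: 5 -> hit
pos 4: 6 -> hit
pos 5: 0 -> fault, frames [5, 6, 0]
pos 6: 5 -> hit
pos 7: 0 -> hit
pos 8: 6 -> hit
pos 9: 1 -> fault, frames [5, 6, 0, 1]
pos 10: 0 -> hit
pos 11: 1 -> hit
pos 12: 8 -> fault, evict 1, frames [5, 6, 0, 8]
At position 12, page 1 is evicted.

1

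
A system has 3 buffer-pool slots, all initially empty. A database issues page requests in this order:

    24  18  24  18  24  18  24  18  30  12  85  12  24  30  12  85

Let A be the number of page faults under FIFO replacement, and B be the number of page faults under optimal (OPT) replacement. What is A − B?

3

Under FIFO: F F . . . . . . F F F . F F F F → 9 faults.
Under OPT: F F . . . . . . F F F . . F . . → 6 faults.
A − B = 9 − 6 = 3.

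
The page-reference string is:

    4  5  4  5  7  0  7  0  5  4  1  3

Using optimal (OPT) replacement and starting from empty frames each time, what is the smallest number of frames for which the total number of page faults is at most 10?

f=1: 12 faults
f=2: 8 faults
f=3: 7 faults
f=4: 6 faults
f=5: 6 faults
f=6: 6 faults
Smallest f with faults ≤ 10 is 2.

2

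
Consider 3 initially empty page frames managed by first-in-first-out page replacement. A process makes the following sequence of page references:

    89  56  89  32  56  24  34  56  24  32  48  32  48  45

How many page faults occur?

9

89: miss, frames (89)
56: miss, frames (89 56)
89: hit
32: miss, frames (89 56 32)
56: hit
24: miss, evict 89, frames (56 32 24)
34: miss, evict 56, frames (32 24 34)
56: miss, evict 32, frames (24 34 56)
24: hit
32: miss, evict 24, frames (34 56 32)
48: miss, evict 34, frames (56 32 48)
32: hit
48: hit
45: miss, evict 56, frames (32 48 45)
Page faults: 9.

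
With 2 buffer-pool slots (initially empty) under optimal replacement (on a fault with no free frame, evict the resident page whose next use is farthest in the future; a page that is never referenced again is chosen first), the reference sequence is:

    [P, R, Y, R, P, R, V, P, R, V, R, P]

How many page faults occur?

P → miss, frames {P}
R → miss, frames {P,R}
Y → miss, evict P, frames {R,Y}
R → hit
P → miss, evict Y, frames {R,P}
R → hit
V → miss, evict R, frames {P,V}
P → hit
R → miss, evict P, frames {V,R}
V → hit
R → hit
P → miss, evict R, frames {V,P}
Page faults: 7.

7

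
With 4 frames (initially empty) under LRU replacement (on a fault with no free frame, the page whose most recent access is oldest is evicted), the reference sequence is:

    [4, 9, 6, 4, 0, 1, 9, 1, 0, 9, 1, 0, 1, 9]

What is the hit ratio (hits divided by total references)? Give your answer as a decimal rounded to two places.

4: fault, frames (4)
9: fault, frames (4 9)
6: fault, frames (4 9 6)
4: hit
0: fault, frames (9 6 4 0)
1: fault, evict 9, frames (6 4 0 1)
9: fault, evict 6, frames (4 0 1 9)
1: hit
0: hit
9: hit
1: hit
0: hit
1: hit
9: hit
Hits: 8 of 14 references → 8/14 = 0.5714.

0.57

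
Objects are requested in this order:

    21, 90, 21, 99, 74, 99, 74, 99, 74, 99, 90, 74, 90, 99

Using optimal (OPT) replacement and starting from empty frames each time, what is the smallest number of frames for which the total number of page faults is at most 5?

f=1: 14 faults
f=2: 6 faults
f=3: 4 faults
f=4: 4 faults
Smallest f with faults ≤ 5 is 3.

3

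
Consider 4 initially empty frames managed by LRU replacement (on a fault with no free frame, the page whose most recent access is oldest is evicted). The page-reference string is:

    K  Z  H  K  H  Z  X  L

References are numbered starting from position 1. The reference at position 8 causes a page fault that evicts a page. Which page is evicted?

K

pos 1: K -> fault, frames {K}
pos 2: Z -> fault, frames {K,Z}
pos 3: H -> fault, frames {K,Z,H}
pos 4: K -> hit
pos 5: H -> hit
pos 6: Z -> hit
pos 7: X -> fault, frames {K,H,Z,X}
pos 8: L -> fault, evict K, frames {H,Z,X,L}
At position 8, page K is evicted.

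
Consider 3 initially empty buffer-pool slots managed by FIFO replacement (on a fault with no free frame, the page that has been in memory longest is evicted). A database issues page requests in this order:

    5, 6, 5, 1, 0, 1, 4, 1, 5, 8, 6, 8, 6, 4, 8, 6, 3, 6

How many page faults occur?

10

5: fault, frames [5]
6: fault, frames [5, 6]
5: hit
1: fault, frames [5, 6, 1]
0: fault, evict 5, frames [6, 1, 0]
1: hit
4: fault, evict 6, frames [1, 0, 4]
1: hit
5: fault, evict 1, frames [0, 4, 5]
8: fault, evict 0, frames [4, 5, 8]
6: fault, evict 4, frames [5, 8, 6]
8: hit
6: hit
4: fault, evict 5, frames [8, 6, 4]
8: hit
6: hit
3: fault, evict 8, frames [6, 4, 3]
6: hit
Page faults: 10.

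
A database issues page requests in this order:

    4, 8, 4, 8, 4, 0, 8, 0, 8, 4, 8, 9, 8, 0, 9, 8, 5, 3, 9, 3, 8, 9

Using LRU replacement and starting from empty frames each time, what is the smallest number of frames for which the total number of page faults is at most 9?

3

f=1: 22 faults
f=2: 14 faults
f=3: 9 faults
f=4: 6 faults
f=5: 6 faults
f=6: 6 faults
Smallest f with faults ≤ 9 is 3.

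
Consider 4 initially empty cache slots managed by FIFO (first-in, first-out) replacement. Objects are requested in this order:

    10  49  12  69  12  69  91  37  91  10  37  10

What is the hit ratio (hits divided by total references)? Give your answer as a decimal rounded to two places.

10 -> miss, frames [10]
49 -> miss, frames [10, 49]
12 -> miss, frames [10, 49, 12]
69 -> miss, frames [10, 49, 12, 69]
12 -> hit
69 -> hit
91 -> miss, evict 10, frames [49, 12, 69, 91]
37 -> miss, evict 49, frames [12, 69, 91, 37]
91 -> hit
10 -> miss, evict 12, frames [69, 91, 37, 10]
37 -> hit
10 -> hit
Hits: 5 of 12 references → 5/12 = 0.4167.

0.42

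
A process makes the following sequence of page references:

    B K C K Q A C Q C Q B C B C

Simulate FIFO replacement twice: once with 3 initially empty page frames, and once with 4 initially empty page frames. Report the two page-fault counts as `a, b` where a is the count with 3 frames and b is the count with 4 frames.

3 frames: F F F . F F . . . . F F . . → 7 faults.
4 frames: F F F . F F . . . . F . . . → 6 faults.
6 < 7: adding a frame reduced faults, as is typical.

7, 6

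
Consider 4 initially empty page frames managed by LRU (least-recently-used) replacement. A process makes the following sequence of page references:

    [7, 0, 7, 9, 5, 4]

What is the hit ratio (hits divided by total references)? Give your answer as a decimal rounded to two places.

7 → miss, frames (7)
0 → miss, frames (7 0)
7 → hit
9 → miss, frames (0 7 9)
5 → miss, frames (0 7 9 5)
4 → miss, evict 0, frames (7 9 5 4)
Hits: 1 of 6 references → 1/6 = 0.1667.

0.17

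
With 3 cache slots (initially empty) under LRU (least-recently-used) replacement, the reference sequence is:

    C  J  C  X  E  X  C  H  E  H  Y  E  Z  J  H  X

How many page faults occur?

11

C: miss, frames (C)
J: miss, frames (C J)
C: hit
X: miss, frames (J C X)
E: miss, evict J, frames (C X E)
X: hit
C: hit
H: miss, evict E, frames (X C H)
E: miss, evict X, frames (C H E)
H: hit
Y: miss, evict C, frames (E H Y)
E: hit
Z: miss, evict H, frames (Y E Z)
J: miss, evict Y, frames (E Z J)
H: miss, evict E, frames (Z J H)
X: miss, evict Z, frames (J H X)
Page faults: 11.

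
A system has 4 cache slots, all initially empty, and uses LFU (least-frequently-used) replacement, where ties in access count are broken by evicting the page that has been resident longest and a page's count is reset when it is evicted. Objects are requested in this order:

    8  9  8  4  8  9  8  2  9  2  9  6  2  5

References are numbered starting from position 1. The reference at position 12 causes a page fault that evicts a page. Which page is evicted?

pos 1: 8 → fault, frames {8}
pos 2: 9 → fault, frames {8,9}
pos 3: 8 → hit
pos 4: 4 → fault, frames {8,9,4}
pos 5: 8 → hit
pos 6: 9 → hit
pos 7: 8 → hit
pos 8: 2 → fault, frames {8,9,4,2}
pos 9: 9 → hit
pos 10: 2 → hit
pos 11: 9 → hit
pos 12: 6 → fault, evict 4, frames {8,9,2,6}
At position 12, page 4 is evicted.

4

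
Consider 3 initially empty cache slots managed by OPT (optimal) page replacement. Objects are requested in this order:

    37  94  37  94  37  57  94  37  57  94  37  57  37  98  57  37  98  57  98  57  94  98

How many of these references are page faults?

37: miss, frames {37}
94: miss, frames {37,94}
37: hit
94: hit
37: hit
57: miss, frames {37,94,57}
94: hit
37: hit
57: hit
94: hit
37: hit
57: hit
37: hit
98: miss, evict 94, frames {37,57,98}
57: hit
37: hit
98: hit
57: hit
98: hit
57: hit
94: miss, evict 57, frames {37,98,94}
98: hit
Page faults: 5.

5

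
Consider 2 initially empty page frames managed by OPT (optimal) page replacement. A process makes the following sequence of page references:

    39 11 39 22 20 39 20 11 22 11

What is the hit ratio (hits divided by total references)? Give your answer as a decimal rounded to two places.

39: miss, frames (39)
11: miss, frames (39 11)
39: hit
22: miss, evict 11, frames (39 22)
20: miss, evict 22, frames (39 20)
39: hit
20: hit
11: miss, evict 20, frames (39 11)
22: miss, evict 39, frames (11 22)
11: hit
Hits: 4 of 10 references → 4/10 = 0.4000.

0.40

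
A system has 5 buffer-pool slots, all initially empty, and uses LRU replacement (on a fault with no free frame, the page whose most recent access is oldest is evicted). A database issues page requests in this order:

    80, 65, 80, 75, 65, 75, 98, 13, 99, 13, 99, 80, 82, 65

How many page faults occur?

80 -> miss, frames {80}
65 -> miss, frames {80,65}
80 -> hit
75 -> miss, frames {65,80,75}
65 -> hit
75 -> hit
98 -> miss, frames {80,65,75,98}
13 -> miss, frames {80,65,75,98,13}
99 -> miss, evict 80, frames {65,75,98,13,99}
13 -> hit
99 -> hit
80 -> miss, evict 65, frames {75,98,13,99,80}
82 -> miss, evict 75, frames {98,13,99,80,82}
65 -> miss, evict 98, frames {13,99,80,82,65}
Page faults: 9.

9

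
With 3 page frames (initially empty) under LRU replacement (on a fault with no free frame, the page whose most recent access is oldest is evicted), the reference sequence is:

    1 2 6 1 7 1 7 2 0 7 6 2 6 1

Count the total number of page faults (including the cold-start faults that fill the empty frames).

9

1: fault, frames (1)
2: fault, frames (1 2)
6: fault, frames (1 2 6)
1: hit
7: fault, evict 2, frames (6 1 7)
1: hit
7: hit
2: fault, evict 6, frames (1 7 2)
0: fault, evict 1, frames (7 2 0)
7: hit
6: fault, evict 2, frames (0 7 6)
2: fault, evict 0, frames (7 6 2)
6: hit
1: fault, evict 7, frames (2 6 1)
Page faults: 9.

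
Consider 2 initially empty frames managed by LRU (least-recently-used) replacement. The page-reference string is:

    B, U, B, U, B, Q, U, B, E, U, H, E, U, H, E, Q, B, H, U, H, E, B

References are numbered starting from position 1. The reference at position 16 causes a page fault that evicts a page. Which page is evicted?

H

pos 1: B -> miss, frames {B}
pos 2: U -> miss, frames {B,U}
pos 3: B -> hit
pos 4: U -> hit
pos 5: B -> hit
pos 6: Q -> miss, evict U, frames {B,Q}
pos 7: U -> miss, evict B, frames {Q,U}
pos 8: B -> miss, evict Q, frames {U,B}
pos 9: E -> miss, evict U, frames {B,E}
pos 10: U -> miss, evict B, frames {E,U}
pos 11: H -> miss, evict E, frames {U,H}
pos 12: E -> miss, evict U, frames {H,E}
pos 13: U -> miss, evict H, frames {E,U}
pos 14: H -> miss, evict E, frames {U,H}
pos 15: E -> miss, evict U, frames {H,E}
pos 16: Q -> miss, evict H, frames {E,Q}
At position 16, page H is evicted.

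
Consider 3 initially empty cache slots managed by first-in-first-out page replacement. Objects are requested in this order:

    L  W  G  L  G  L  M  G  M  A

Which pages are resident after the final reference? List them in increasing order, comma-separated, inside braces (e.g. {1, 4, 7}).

{A, G, M}

L: miss, frames [L]
W: miss, frames [L, W]
G: miss, frames [L, W, G]
L: hit
G: hit
L: hit
M: miss, evict L, frames [W, G, M]
G: hit
M: hit
A: miss, evict W, frames [G, M, A]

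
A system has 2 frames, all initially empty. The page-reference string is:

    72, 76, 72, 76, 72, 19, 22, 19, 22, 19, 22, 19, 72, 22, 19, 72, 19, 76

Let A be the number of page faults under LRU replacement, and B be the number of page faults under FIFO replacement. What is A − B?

Under LRU: F F . . . F F . . . . . F F F F . F → 9 faults.
Under FIFO: F F . . . F F . . . . . F . F . . F → 7 faults.
A − B = 9 − 7 = 2.

2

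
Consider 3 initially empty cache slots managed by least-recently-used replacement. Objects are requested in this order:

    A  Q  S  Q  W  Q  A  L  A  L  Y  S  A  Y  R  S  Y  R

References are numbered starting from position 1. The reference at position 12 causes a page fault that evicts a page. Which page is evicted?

pos 1: A: fault, frames (A)
pos 2: Q: fault, frames (A Q)
pos 3: S: fault, frames (A Q S)
pos 4: Q: hit
pos 5: W: fault, evict A, frames (S Q W)
pos 6: Q: hit
pos 7: A: fault, evict S, frames (W Q A)
pos 8: L: fault, evict W, frames (Q A L)
pos 9: A: hit
pos 10: L: hit
pos 11: Y: fault, evict Q, frames (A L Y)
pos 12: S: fault, evict A, frames (L Y S)
At position 12, page A is evicted.

A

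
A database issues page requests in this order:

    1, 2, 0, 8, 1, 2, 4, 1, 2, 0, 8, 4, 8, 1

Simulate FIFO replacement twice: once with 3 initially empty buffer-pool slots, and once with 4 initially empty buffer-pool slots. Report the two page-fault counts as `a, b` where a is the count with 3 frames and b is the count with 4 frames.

3 frames: F F F F F F F . . F F . . F → 10 faults.
4 frames: F F F F . . F F F F F F . F → 11 faults.
11 > 10: adding a frame increased faults — Belady's anomaly.

10, 11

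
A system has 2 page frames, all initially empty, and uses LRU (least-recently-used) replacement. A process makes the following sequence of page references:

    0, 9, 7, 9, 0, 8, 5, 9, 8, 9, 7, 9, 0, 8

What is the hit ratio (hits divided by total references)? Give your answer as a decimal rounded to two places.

0 -> miss, frames [0]
9 -> miss, frames [0, 9]
7 -> miss, evict 0, frames [9, 7]
9 -> hit
0 -> miss, evict 7, frames [9, 0]
8 -> miss, evict 9, frames [0, 8]
5 -> miss, evict 0, frames [8, 5]
9 -> miss, evict 8, frames [5, 9]
8 -> miss, evict 5, frames [9, 8]
9 -> hit
7 -> miss, evict 8, frames [9, 7]
9 -> hit
0 -> miss, evict 7, frames [9, 0]
8 -> miss, evict 9, frames [0, 8]
Hits: 3 of 14 references → 3/14 = 0.2143.

0.21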